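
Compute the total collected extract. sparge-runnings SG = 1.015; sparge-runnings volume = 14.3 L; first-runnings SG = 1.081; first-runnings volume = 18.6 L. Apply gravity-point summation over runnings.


total = Σ (SG_i − 1)·1000·V_i
first = (1.081 − 1)·1000·18.6 = 1506.6000
sparge = (1.015 − 1)·1000·14.3 = 214.5000
total = 1506.6000 + 214.5000

1721.1000 gravity·L


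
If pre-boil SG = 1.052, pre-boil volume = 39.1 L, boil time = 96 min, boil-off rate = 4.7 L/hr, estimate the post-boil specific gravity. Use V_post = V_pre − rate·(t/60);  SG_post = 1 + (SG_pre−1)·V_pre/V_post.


V_post = 39.1 − 4.7·(96/60) = 31.5800
SG_post = 1 + (1.052 − 1)·39.1/31.5800

1.0644


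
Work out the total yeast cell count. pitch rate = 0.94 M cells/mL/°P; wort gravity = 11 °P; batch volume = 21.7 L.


cells (billions) = rate · V_L · °P
cells = 0.94 · 21.7 · 11

224.3780 billion cells


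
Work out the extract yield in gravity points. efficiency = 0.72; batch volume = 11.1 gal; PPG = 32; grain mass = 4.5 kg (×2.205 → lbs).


points = lbs × PPG × eff / vol
lbs = 4.5 × 2.205 = 9.9225
points = 9.9225 × 32 × 0.72 / 11.1

20.5959 points


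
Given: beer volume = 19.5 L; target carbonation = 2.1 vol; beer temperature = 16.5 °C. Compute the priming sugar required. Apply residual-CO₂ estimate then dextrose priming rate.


residual = 14.695·(0.01821 + 0.09011·e^(−0.04·T));  sugar = (target − residual)·4.0·V
residual = 14.695·(0.01821 + 0.09011·e^(−0.04·16.5)) = 0.9520
sugar = (2.1 − 0.9520)·4.0·19.5

89.5445 g


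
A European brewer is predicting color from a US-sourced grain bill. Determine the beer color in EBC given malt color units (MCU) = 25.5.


SRM = 1.4922·MCU^0.6859;  EBC = SRM·1.97
SRM = 1.4922·25.5^0.6859 = 13.7586
EBC = 13.7586·1.97

27.1044 EBC


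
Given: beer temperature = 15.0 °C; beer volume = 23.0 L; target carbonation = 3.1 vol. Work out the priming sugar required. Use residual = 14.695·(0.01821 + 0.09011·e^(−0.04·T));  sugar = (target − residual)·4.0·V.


residual = 14.695·(0.01821 + 0.09011·e^(−0.04·15.0)) = 0.9943
sugar = (3.1 − 0.9943)·4.0·23.0

193.7231 g


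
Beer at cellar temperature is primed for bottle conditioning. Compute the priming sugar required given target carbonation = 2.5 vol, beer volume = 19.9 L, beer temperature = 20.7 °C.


residual = 14.695·(0.01821 + 0.09011·e^(−0.04·T));  sugar = (target − residual)·4.0·V
residual = 14.695·(0.01821 + 0.09011·e^(−0.04·20.7)) = 0.8462
sugar = (2.5 − 0.8462)·4.0·19.9

131.6462 g


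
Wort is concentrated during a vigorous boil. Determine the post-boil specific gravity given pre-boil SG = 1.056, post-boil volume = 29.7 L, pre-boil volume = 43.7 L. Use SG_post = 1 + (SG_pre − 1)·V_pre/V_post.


pts_pre = (1.056 − 1)·1000 = 56.0000
pts_post = 56.0000·43.7/29.7 = 82.3973
SG_post = 1 + 82.3973/1000

1.0824


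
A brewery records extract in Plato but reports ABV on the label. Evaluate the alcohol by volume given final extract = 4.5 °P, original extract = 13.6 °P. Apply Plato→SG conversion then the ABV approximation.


SG = 259/(259 − P);  ABV = (OG − FG)·131.25
OG = 259/(259 − 13.6) = 1.0554
FG = 259/(259 − 4.5) = 1.0177
ABV = (1.0554 − 1.0177)·131.25

4.9531 % ABV


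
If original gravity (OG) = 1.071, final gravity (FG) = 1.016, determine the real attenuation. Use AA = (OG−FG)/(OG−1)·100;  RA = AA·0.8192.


AA = (1.071 − 1.016)/(1.071 − 1)·100 = 77.4648
RA = 77.4648·0.8192

63.4592 %


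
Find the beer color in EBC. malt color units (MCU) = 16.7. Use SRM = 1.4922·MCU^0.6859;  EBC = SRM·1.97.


SRM = 1.4922·16.7^0.6859 = 10.2917
EBC = 10.2917·1.97

20.2747 EBC


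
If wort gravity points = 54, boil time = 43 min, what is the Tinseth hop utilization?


U = 1.65·0.000125^(GP/1000) · (1 − e^(−0.04·t))/4.15
bigness = 1.65·0.000125^(54/1000) = 1.0156
boil_factor = (1 − e^(−0.04·43))/4.15 = 0.1978
U = 1.0156 · 0.1978

0.2009


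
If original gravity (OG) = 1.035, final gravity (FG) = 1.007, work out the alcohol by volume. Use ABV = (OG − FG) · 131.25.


ABV = (1.035 − 1.007) · 131.25

3.6750 % ABV


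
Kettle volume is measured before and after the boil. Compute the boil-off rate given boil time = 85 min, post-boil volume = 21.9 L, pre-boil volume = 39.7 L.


rate = (V_pre − V_post) / (t_min/60)
rate = (39.7 − 21.9) / (85/60)

12.5647 L/hr


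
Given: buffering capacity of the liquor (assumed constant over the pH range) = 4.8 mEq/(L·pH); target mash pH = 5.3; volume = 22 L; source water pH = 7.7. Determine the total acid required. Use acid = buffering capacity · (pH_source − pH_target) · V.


acid = 4.8 · (7.7 − 5.3) · 22

253.4400 mEq


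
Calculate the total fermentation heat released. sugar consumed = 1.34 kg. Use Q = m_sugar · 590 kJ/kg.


Q = 1.34 · 590

790.6000 kJ


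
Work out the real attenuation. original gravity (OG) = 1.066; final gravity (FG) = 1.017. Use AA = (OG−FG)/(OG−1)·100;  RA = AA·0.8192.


AA = (1.066 − 1.017)/(1.066 − 1)·100 = 74.2424
RA = 74.2424·0.8192

60.8194 %


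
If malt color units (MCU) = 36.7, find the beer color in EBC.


SRM = 1.4922·MCU^0.6859;  EBC = SRM·1.97
SRM = 1.4922·36.7^0.6859 = 17.6617
EBC = 17.6617·1.97

34.7935 EBC


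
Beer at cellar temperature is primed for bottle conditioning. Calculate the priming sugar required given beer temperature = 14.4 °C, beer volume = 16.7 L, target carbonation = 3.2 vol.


residual = 14.695·(0.01821 + 0.09011·e^(−0.04·T));  sugar = (target − residual)·4.0·V
residual = 14.695·(0.01821 + 0.09011·e^(−0.04·14.4)) = 1.0120
sugar = (3.2 − 1.0120)·4.0·16.7

146.1607 g


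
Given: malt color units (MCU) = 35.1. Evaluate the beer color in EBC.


SRM = 1.4922·MCU^0.6859;  EBC = SRM·1.97
SRM = 1.4922·35.1^0.6859 = 17.1298
EBC = 17.1298·1.97

33.7458 EBC


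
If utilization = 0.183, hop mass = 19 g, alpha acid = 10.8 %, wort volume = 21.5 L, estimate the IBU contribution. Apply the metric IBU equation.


IBU = (α/100)·mass·U·1000 / V
IBU = (10.8/100)·19·0.183·1000 / 21.5

17.4659 IBU


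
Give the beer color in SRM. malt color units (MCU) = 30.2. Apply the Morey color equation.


SRM = 1.4922 · MCU^0.6859
SRM = 1.4922 · 30.2^0.6859

15.4513 SRM


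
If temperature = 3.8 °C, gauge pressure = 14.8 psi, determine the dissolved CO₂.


vols = (P + 14.695)·(0.01821 + 0.09011·e^(−0.04·T))
vols = (14.8 + 14.695)·(0.01821 + 0.09011·e^(−0.04·3.8))

2.8201 volumes


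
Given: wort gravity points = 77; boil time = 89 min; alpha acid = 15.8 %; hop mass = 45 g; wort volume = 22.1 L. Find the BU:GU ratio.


U = 1.65·0.000125^(GP/1000)·(1−e^(−0.04t))/4.15;  IBU = (α/100)·m·U·1000/V;  BU:GU = IBU/GP
U = 1.65·0.000125^(77/1000)·(1−e^(−0.04·89))/4.15 = 0.1934
IBU = (15.8/100)·45·0.1934·1000/22.1 = 62.2079
BU:GU = 62.2079/77

0.8079


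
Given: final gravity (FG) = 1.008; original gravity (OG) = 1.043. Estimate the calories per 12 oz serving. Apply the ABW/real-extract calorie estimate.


ABW = (OG−FG)·131.25·0.79/FG;  °P = 259 − 259/SG (for OG→OE and FG→AE);  RE = 0.1808·OE + 0.8192·AE;  Cal = (6.9·ABW + 4·(RE−0.1))·FG·3.55
ABW = (1.043 − 1.008)·131.25·0.79/1.008 = 3.6003
OE = 259 − 259/1.043 = 10.6779 °P
AE = 259 − 259/1.008 = 2.0556 °P
RE = 0.1808·10.6779 + 0.8192·2.0556 = 3.6145 °P
Cal = (6.9·3.6003 + 4·(3.6145−0.1))·1.008·3.55

139.1986 kcal


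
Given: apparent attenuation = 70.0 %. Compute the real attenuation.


RA = AA · 0.8192
RA = 70.0 · 0.8192

57.3440 %


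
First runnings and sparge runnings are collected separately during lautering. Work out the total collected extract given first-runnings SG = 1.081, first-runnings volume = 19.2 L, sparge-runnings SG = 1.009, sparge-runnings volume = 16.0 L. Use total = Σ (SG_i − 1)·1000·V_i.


first = (1.081 − 1)·1000·19.2 = 1555.2000
sparge = (1.009 − 1)·1000·16.0 = 144.0000
total = 1555.2000 + 144.0000

1699.2000 gravity·L


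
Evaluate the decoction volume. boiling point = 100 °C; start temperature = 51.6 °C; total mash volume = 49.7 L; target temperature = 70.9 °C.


V_dec = V_total·(T_target − T_start)/(T_boil − T_start)
V_dec = 49.7·(70.9 − 51.6)/(100 − 51.6)

19.8184 L


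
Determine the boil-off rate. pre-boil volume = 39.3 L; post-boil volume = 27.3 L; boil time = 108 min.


rate = (V_pre − V_post) / (t_min/60)
rate = (39.3 − 27.3) / (108/60)

6.6667 L/hr


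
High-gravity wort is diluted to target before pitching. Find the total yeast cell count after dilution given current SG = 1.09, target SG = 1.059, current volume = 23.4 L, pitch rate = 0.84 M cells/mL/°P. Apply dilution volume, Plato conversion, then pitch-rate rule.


V_w = V·((SG_c−1)/(SG_t−1)−1);  °P = 259 − 259/SG_t;  cells = rate·(V+V_w)·°P
V_w = 23.4·((1.09−1)/(1.059−1)−1) = 12.2949
V_final = 23.4 + 12.2949 = 35.6949
°P = 259 − 259/1.059 = 14.4297
cells = 0.84·35.6949·14.4297

432.6547 billion cells


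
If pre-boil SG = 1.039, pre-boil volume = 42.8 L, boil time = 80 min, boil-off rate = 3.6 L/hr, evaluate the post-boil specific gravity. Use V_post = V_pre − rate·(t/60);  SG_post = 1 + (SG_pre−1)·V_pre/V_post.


V_post = 42.8 − 3.6·(80/60) = 38.0000
SG_post = 1 + (1.039 − 1)·42.8/38.0000

1.0439


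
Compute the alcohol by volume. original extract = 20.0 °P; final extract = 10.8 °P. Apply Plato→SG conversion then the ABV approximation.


SG = 259/(259 − P);  ABV = (OG − FG)·131.25
OG = 259/(259 − 20.0) = 1.0837
FG = 259/(259 − 10.8) = 1.0435
ABV = (1.0837 − 1.0435)·131.25

5.2721 % ABV


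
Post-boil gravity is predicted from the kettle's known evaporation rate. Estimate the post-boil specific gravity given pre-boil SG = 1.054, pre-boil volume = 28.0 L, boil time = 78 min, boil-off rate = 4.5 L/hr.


V_post = V_pre − rate·(t/60);  SG_post = 1 + (SG_pre−1)·V_pre/V_post
V_post = 28.0 − 4.5·(78/60) = 22.1500
SG_post = 1 + (1.054 − 1)·28.0/22.1500

1.0683


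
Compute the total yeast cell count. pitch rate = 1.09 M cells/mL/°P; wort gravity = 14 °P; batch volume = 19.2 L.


cells (billions) = rate · V_L · °P
cells = 1.09 · 19.2 · 14

292.9920 billion cells


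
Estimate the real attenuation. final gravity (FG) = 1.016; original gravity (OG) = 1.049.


AA = (OG−FG)/(OG−1)·100;  RA = AA·0.8192
AA = (1.049 − 1.016)/(1.049 − 1)·100 = 67.3469
RA = 67.3469·0.8192

55.1706 %


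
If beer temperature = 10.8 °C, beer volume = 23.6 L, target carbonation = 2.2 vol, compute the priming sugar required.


residual = 14.695·(0.01821 + 0.09011·e^(−0.04·T));  sugar = (target − residual)·4.0·V
residual = 14.695·(0.01821 + 0.09011·e^(−0.04·10.8)) = 1.1273
sugar = (2.2 − 1.1273)·4.0·23.6

101.2669 g


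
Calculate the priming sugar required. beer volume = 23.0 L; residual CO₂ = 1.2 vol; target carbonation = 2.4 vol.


sugar = (target − residual)·4.0·V
sugar = (2.4 − 1.2)·4.0·23.0

110.4000 g


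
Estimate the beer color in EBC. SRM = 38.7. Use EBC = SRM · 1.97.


EBC = 38.7 · 1.97

76.2390 EBC


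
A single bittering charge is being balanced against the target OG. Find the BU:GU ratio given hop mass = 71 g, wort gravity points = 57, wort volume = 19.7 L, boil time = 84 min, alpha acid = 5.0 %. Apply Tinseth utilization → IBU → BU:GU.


U = 1.65·0.000125^(GP/1000)·(1−e^(−0.04t))/4.15;  IBU = (α/100)·m·U·1000/V;  BU:GU = IBU/GP
U = 1.65·0.000125^(57/1000)·(1−e^(−0.04·84))/4.15 = 0.2299
IBU = (5.0/100)·71·0.2299·1000/19.7 = 41.4351
BU:GU = 41.4351/57

0.7269


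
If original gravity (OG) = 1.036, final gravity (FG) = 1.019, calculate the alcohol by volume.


ABV = (OG − FG) · 131.25
ABV = (1.036 − 1.019) · 131.25

2.2313 % ABV


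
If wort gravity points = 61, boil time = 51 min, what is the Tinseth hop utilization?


U = 1.65·0.000125^(GP/1000) · (1 − e^(−0.04·t))/4.15
bigness = 1.65·0.000125^(61/1000) = 0.9537
boil_factor = (1 − e^(−0.04·51))/4.15 = 0.2096
U = 0.9537 · 0.2096

0.1999


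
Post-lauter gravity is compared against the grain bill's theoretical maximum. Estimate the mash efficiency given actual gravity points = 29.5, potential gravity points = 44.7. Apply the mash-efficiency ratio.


efficiency = actual / potential × 100
efficiency = 29.5 / 44.7 × 100

65.9955 %


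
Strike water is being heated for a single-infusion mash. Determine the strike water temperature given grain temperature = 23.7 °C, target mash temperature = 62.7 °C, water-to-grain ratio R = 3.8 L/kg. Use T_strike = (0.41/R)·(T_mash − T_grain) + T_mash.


T_strike = (0.41/3.8)·(62.7 − 23.7) + 62.7

66.9079 °C


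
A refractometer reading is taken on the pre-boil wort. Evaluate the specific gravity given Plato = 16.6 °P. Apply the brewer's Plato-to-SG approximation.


SG = 259/(259 − P)
SG = 259/(259 − 16.6)

1.0685


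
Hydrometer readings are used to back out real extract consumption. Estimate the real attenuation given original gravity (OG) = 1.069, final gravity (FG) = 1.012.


AA = (OG−FG)/(OG−1)·100;  RA = AA·0.8192
AA = (1.069 − 1.012)/(1.069 − 1)·100 = 82.6087
RA = 82.6087·0.8192

67.6730 %


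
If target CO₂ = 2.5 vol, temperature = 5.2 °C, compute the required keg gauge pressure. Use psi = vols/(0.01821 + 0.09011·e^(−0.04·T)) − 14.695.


psi = 2.5/(0.01821 + 0.09011·e^(−0.04·5.2)) − 14.695

12.6579 psi


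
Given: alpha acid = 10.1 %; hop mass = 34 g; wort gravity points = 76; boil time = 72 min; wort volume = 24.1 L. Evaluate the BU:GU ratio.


U = 1.65·0.000125^(GP/1000)·(1−e^(−0.04t))/4.15;  IBU = (α/100)·m·U·1000/V;  BU:GU = IBU/GP
U = 1.65·0.000125^(76/1000)·(1−e^(−0.04·72))/4.15 = 0.1895
IBU = (10.1/100)·34·0.1895·1000/24.1 = 27.0081
BU:GU = 27.0081/76

0.3554


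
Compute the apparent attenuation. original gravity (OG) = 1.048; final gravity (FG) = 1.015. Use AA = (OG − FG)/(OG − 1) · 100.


AA = (1.048 − 1.015)/(1.048 − 1) · 100

68.7500 %


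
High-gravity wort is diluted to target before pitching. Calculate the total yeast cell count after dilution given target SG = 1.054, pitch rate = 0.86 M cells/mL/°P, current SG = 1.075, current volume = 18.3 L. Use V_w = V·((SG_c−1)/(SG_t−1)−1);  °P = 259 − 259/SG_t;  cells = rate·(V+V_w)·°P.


V_w = 18.3·((1.075−1)/(1.054−1)−1) = 7.1167
V_final = 18.3 + 7.1167 = 25.4167
°P = 259 − 259/1.054 = 13.2694
cells = 0.86·25.4167·13.2694

290.0481 billion cells


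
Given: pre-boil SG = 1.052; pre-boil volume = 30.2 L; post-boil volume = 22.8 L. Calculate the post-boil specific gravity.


SG_post = 1 + (SG_pre − 1)·V_pre/V_post
pts_pre = (1.052 − 1)·1000 = 52.0000
pts_post = 52.0000·30.2/22.8 = 68.8772
SG_post = 1 + 68.8772/1000

1.0689


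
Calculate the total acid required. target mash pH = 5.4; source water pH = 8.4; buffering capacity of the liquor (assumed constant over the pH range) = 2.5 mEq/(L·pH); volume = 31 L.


acid = buffering capacity · (pH_source − pH_target) · V
acid = 2.5 · (8.4 − 5.4) · 31

232.5000 mEq


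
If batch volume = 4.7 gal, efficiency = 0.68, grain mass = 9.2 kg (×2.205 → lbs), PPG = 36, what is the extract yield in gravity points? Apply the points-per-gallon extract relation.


points = lbs × PPG × eff / vol
lbs = 9.2 × 2.205 = 20.2860
points = 20.2860 × 36 × 0.68 / 4.7

105.6598 points


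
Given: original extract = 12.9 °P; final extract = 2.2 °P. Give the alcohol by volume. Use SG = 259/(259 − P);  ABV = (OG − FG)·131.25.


OG = 259/(259 − 12.9) = 1.0524
FG = 259/(259 − 2.2) = 1.0086
ABV = (1.0524 − 1.0086)·131.25

5.7554 % ABV


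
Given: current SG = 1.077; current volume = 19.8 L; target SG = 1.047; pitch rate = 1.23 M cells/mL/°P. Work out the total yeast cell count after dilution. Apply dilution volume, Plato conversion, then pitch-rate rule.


V_w = V·((SG_c−1)/(SG_t−1)−1);  °P = 259 − 259/SG_t;  cells = rate·(V+V_w)·°P
V_w = 19.8·((1.077−1)/(1.047−1)−1) = 12.6383
V_final = 19.8 + 12.6383 = 32.4383
°P = 259 − 259/1.047 = 11.6266
cells = 1.23·32.4383·11.6266

463.8890 billion cells


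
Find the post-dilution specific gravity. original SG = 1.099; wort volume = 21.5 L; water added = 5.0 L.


SG_new = 1 + (SG_old − 1)·V_old/(V_old + V_water)
pts = (1.099 − 1)·1000·21.5/(21.5 + 5.0) = 80.3208
SG_new = 1 + 80.3208/1000

1.0803


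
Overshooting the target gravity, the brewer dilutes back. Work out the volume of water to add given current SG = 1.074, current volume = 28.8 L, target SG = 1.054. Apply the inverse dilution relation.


V_water = V·((SG_curr − 1)/(SG_target − 1) − 1)
V_water = 28.8·((1.074 − 1)/(1.054 − 1) − 1)

10.6667 L


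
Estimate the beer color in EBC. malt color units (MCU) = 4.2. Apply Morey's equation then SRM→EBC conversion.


SRM = 1.4922·MCU^0.6859;  EBC = SRM·1.97
SRM = 1.4922·4.2^0.6859 = 3.9931
EBC = 3.9931·1.97

7.8665 EBC


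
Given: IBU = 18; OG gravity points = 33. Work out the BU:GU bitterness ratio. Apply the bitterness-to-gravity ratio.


BU:GU = IBU / OG_points
BU:GU = 18 / 33

0.5455


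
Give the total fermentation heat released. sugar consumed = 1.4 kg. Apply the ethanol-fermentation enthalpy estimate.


Q = m_sugar · 590 kJ/kg
Q = 1.4 · 590

826.0000 kJ


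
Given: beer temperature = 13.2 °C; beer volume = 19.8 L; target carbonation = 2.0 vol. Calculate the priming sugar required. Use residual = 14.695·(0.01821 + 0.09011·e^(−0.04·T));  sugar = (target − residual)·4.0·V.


residual = 14.695·(0.01821 + 0.09011·e^(−0.04·13.2)) = 1.0486
sugar = (2.0 − 1.0486)·4.0·19.8

75.3535 g


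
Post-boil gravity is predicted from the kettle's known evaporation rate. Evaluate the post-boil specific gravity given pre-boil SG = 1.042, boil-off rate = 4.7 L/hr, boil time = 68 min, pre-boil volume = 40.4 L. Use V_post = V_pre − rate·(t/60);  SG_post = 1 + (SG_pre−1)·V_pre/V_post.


V_post = 40.4 − 4.7·(68/60) = 35.0733
SG_post = 1 + (1.042 − 1)·40.4/35.0733

1.0484


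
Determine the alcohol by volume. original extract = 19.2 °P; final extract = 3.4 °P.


SG = 259/(259 − P);  ABV = (OG − FG)·131.25
OG = 259/(259 − 19.2) = 1.0801
FG = 259/(259 − 3.4) = 1.0133
ABV = (1.0801 − 1.0133)·131.25

8.7629 % ABV


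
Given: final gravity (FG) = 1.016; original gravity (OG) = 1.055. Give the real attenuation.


AA = (OG−FG)/(OG−1)·100;  RA = AA·0.8192
AA = (1.055 − 1.016)/(1.055 − 1)·100 = 70.9091
RA = 70.9091·0.8192

58.0887 %


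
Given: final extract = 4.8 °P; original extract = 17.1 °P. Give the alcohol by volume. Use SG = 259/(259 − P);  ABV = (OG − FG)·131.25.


OG = 259/(259 − 17.1) = 1.0707
FG = 259/(259 − 4.8) = 1.0189
ABV = (1.0707 − 1.0189)·131.25

6.7997 % ABV


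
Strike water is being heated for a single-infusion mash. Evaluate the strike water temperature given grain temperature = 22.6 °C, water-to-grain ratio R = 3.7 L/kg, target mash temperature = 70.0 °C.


T_strike = (0.41/R)·(T_mash − T_grain) + T_mash
T_strike = (0.41/3.7)·(70.0 − 22.6) + 70.0

75.2524 °C


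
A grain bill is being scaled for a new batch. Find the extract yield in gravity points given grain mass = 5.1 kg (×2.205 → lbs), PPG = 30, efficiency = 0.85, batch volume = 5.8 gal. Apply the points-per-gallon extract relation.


points = lbs × PPG × eff / vol
lbs = 5.1 × 2.205 = 11.2455
points = 11.2455 × 30 × 0.85 / 5.8

49.4414 points


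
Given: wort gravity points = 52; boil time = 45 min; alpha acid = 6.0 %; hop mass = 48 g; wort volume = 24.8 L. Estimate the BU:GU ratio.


U = 1.65·0.000125^(GP/1000)·(1−e^(−0.04t))/4.15;  IBU = (α/100)·m·U·1000/V;  BU:GU = IBU/GP
U = 1.65·0.000125^(52/1000)·(1−e^(−0.04·45))/4.15 = 0.2080
IBU = (6.0/100)·48·0.2080·1000/24.8 = 24.1517
BU:GU = 24.1517/52

0.4645


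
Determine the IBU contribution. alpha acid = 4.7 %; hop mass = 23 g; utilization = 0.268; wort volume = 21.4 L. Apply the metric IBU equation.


IBU = (α/100)·mass·U·1000 / V
IBU = (4.7/100)·23·0.268·1000 / 21.4

13.5378 IBU


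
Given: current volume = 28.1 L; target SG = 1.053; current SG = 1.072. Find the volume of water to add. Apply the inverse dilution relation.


V_water = V·((SG_curr − 1)/(SG_target − 1) − 1)
V_water = 28.1·((1.072 − 1)/(1.053 − 1) − 1)

10.0736 L


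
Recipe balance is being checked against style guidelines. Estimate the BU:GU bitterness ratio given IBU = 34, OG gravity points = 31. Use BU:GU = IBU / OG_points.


BU:GU = 34 / 31

1.0968


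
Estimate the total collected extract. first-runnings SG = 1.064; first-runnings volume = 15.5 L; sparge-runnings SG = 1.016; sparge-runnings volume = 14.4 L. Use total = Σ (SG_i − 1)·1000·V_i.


first = (1.064 − 1)·1000·15.5 = 992.0000
sparge = (1.016 − 1)·1000·14.4 = 230.4000
total = 992.0000 + 230.4000

1222.4000 gravity·L


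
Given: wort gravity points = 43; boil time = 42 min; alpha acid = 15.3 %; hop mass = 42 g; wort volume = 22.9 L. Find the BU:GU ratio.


U = 1.65·0.000125^(GP/1000)·(1−e^(−0.04t))/4.15;  IBU = (α/100)·m·U·1000/V;  BU:GU = IBU/GP
U = 1.65·0.000125^(43/1000)·(1−e^(−0.04·42))/4.15 = 0.2198
IBU = (15.3/100)·42·0.2198·1000/22.9 = 61.6784
BU:GU = 61.6784/43

1.4344


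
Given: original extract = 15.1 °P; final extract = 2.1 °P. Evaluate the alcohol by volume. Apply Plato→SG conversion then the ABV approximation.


SG = 259/(259 − P);  ABV = (OG − FG)·131.25
OG = 259/(259 − 15.1) = 1.0619
FG = 259/(259 − 2.1) = 1.0082
ABV = (1.0619 − 1.0082)·131.25

7.0529 % ABV


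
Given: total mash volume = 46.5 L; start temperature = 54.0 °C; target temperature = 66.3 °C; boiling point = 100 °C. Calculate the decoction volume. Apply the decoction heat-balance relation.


V_dec = V_total·(T_target − T_start)/(T_boil − T_start)
V_dec = 46.5·(66.3 − 54.0)/(100 − 54.0)

12.4337 L


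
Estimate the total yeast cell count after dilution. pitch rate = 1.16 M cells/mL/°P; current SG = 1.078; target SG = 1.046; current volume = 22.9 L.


V_w = V·((SG_c−1)/(SG_t−1)−1);  °P = 259 − 259/SG_t;  cells = rate·(V+V_w)·°P
V_w = 22.9·((1.078−1)/(1.046−1)−1) = 15.9304
V_final = 22.9 + 15.9304 = 38.8304
°P = 259 − 259/1.046 = 11.3901
cells = 1.16·38.8304·11.3901

513.0458 billion cells


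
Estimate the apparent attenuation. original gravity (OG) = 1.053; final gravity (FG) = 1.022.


AA = (OG − FG)/(OG − 1) · 100
AA = (1.053 − 1.022)/(1.053 − 1) · 100

58.4906 %


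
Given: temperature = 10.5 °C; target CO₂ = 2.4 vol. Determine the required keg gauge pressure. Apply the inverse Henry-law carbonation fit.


psi = vols/(0.01821 + 0.09011·e^(−0.04·T)) − 14.695
psi = 2.4/(0.01821 + 0.09011·e^(−0.04·10.5)) − 14.695

16.3061 psi


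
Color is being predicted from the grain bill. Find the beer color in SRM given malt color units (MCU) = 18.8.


SRM = 1.4922 · MCU^0.6859
SRM = 1.4922 · 18.8^0.6859

11.1628 SRM


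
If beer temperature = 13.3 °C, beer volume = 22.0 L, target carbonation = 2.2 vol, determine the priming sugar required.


residual = 14.695·(0.01821 + 0.09011·e^(−0.04·T));  sugar = (target − residual)·4.0·V
residual = 14.695·(0.01821 + 0.09011·e^(−0.04·13.3)) = 1.0454
sugar = (2.2 − 1.0454)·4.0·22.0

101.6004 g


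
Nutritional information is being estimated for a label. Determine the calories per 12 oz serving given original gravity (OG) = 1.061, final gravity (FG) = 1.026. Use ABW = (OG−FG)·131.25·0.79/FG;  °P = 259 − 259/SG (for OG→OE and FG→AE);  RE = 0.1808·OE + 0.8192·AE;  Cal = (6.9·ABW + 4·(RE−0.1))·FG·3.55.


ABW = (1.061 − 1.026)·131.25·0.79/1.026 = 3.5371
OE = 259 − 259/1.061 = 14.8907 °P
AE = 259 − 259/1.026 = 6.5634 °P
RE = 0.1808·14.8907 + 0.8192·6.5634 = 8.0689 °P
Cal = (6.9·3.5371 + 4·(8.0689−0.1))·1.026·3.55

204.9948 kcal


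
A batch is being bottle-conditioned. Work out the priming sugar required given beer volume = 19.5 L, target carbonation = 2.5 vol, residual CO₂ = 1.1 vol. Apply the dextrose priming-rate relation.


sugar = (target − residual)·4.0·V
sugar = (2.5 − 1.1)·4.0·19.5

109.2000 g


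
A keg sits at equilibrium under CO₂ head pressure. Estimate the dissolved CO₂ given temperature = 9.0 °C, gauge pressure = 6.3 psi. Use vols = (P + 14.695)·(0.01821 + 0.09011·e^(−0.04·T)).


vols = (6.3 + 14.695)·(0.01821 + 0.09011·e^(−0.04·9.0))

1.7022 volumes


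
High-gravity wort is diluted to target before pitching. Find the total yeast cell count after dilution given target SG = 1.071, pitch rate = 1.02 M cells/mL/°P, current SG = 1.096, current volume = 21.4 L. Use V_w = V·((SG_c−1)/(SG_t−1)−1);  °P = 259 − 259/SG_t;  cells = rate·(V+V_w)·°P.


V_w = 21.4·((1.096−1)/(1.071−1)−1) = 7.5352
V_final = 21.4 + 7.5352 = 28.9352
°P = 259 − 259/1.071 = 17.1699
cells = 1.02·28.9352·17.1699

506.7520 billion cells


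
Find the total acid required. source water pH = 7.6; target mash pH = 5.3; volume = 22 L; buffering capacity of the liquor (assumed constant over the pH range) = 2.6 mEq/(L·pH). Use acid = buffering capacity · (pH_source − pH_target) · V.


acid = 2.6 · (7.6 − 5.3) · 22

131.5600 mEq


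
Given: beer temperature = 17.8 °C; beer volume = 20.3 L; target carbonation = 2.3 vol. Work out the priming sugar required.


residual = 14.695·(0.01821 + 0.09011·e^(−0.04·T));  sugar = (target − residual)·4.0·V
residual = 14.695·(0.01821 + 0.09011·e^(−0.04·17.8)) = 0.9173
sugar = (2.3 − 0.9173)·4.0·20.3

112.2741 g


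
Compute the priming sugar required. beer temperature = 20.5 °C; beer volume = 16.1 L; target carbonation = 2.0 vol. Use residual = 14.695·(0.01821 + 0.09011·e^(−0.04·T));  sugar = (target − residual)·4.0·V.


residual = 14.695·(0.01821 + 0.09011·e^(−0.04·20.5)) = 0.8508
sugar = (2.0 − 0.8508)·4.0·16.1

74.0084 g


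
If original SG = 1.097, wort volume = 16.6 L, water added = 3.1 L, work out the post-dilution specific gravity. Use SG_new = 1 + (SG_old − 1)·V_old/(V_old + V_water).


pts = (1.097 − 1)·1000·16.6/(16.6 + 3.1) = 81.7360
SG_new = 1 + 81.7360/1000

1.0817


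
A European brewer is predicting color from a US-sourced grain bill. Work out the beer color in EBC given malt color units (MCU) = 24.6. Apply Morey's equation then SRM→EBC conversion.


SRM = 1.4922·MCU^0.6859;  EBC = SRM·1.97
SRM = 1.4922·24.6^0.6859 = 13.4236
EBC = 13.4236·1.97

26.4445 EBC


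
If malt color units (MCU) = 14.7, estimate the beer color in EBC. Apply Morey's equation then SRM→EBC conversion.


SRM = 1.4922·MCU^0.6859;  EBC = SRM·1.97
SRM = 1.4922·14.7^0.6859 = 9.4295
EBC = 9.4295·1.97

18.5762 EBC


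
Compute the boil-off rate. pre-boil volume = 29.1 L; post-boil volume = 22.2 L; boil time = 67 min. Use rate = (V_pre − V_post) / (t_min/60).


rate = (29.1 − 22.2) / (67/60)

6.1791 L/hr


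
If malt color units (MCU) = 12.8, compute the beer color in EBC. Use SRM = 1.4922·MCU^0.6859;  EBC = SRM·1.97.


SRM = 1.4922·12.8^0.6859 = 8.5756
EBC = 8.5756·1.97

16.8938 EBC


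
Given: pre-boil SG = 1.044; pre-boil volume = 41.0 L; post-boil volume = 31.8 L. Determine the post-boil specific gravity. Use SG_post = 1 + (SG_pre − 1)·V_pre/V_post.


pts_pre = (1.044 − 1)·1000 = 44.0000
pts_post = 44.0000·41.0/31.8 = 56.7296
SG_post = 1 + 56.7296/1000

1.0567


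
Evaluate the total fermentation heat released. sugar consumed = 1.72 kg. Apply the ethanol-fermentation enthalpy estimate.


Q = m_sugar · 590 kJ/kg
Q = 1.72 · 590

1014.8000 kJ


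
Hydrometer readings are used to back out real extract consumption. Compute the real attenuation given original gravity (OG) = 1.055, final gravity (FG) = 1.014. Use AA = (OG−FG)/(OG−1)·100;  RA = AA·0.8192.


AA = (1.055 − 1.014)/(1.055 − 1)·100 = 74.5455
RA = 74.5455·0.8192

61.0676 %


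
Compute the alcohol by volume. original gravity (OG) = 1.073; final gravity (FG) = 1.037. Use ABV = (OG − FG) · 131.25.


ABV = (1.073 − 1.037) · 131.25

4.7250 % ABV


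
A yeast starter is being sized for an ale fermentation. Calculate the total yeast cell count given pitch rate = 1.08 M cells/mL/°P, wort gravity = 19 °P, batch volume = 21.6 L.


cells (billions) = rate · V_L · °P
cells = 1.08 · 21.6 · 19

443.2320 billion cells


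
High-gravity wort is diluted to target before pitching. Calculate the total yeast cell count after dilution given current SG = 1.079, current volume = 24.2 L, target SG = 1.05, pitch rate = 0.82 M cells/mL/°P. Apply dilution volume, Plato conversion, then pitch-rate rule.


V_w = V·((SG_c−1)/(SG_t−1)−1);  °P = 259 − 259/SG_t;  cells = rate·(V+V_w)·°P
V_w = 24.2·((1.079−1)/(1.05−1)−1) = 14.0360
V_final = 24.2 + 14.0360 = 38.2360
°P = 259 − 259/1.05 = 12.3333
cells = 0.82·38.2360·12.3333

386.6934 billion cells


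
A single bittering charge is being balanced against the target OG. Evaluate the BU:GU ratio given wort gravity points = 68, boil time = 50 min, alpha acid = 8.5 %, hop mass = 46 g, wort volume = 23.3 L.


U = 1.65·0.000125^(GP/1000)·(1−e^(−0.04t))/4.15;  IBU = (α/100)·m·U·1000/V;  BU:GU = IBU/GP
U = 1.65·0.000125^(68/1000)·(1−e^(−0.04·50))/4.15 = 0.1866
IBU = (8.5/100)·46·0.1866·1000/23.3 = 31.3108
BU:GU = 31.3108/68

0.4605


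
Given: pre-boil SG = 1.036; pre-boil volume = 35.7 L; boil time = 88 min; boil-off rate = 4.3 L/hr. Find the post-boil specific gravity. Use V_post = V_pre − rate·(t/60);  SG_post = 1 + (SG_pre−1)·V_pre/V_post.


V_post = 35.7 − 4.3·(88/60) = 29.3933
SG_post = 1 + (1.036 − 1)·35.7/29.3933

1.0437


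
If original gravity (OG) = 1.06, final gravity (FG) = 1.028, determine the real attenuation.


AA = (OG−FG)/(OG−1)·100;  RA = AA·0.8192
AA = (1.06 − 1.028)/(1.06 − 1)·100 = 53.3333
RA = 53.3333·0.8192

43.6907 %


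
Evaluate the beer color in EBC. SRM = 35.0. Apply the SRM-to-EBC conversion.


EBC = SRM · 1.97
EBC = 35.0 · 1.97

68.9500 EBC


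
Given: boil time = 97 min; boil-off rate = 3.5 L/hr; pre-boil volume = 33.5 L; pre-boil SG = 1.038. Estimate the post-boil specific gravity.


V_post = V_pre − rate·(t/60);  SG_post = 1 + (SG_pre−1)·V_pre/V_post
V_post = 33.5 − 3.5·(97/60) = 27.8417
SG_post = 1 + (1.038 − 1)·33.5/27.8417

1.0457


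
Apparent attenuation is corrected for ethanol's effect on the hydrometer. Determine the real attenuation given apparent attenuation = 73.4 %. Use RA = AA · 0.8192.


RA = 73.4 · 0.8192

60.1293 %


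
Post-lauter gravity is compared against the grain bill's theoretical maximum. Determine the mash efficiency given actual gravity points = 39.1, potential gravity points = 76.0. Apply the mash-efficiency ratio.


efficiency = actual / potential × 100
efficiency = 39.1 / 76.0 × 100

51.4474 %


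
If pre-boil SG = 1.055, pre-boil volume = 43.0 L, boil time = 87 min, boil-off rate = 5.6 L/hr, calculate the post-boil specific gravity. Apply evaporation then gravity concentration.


V_post = V_pre − rate·(t/60);  SG_post = 1 + (SG_pre−1)·V_pre/V_post
V_post = 43.0 − 5.6·(87/60) = 34.8800
SG_post = 1 + (1.055 − 1)·43.0/34.8800

1.0678


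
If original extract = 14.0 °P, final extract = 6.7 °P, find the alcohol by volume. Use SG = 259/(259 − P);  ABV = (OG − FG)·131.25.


OG = 259/(259 − 14.0) = 1.0571
FG = 259/(259 − 6.7) = 1.0266
ABV = (1.0571 − 1.0266)·131.25

4.0146 % ABV


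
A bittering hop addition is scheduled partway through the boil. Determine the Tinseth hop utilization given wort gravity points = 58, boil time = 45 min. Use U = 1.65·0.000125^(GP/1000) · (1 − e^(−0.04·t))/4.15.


bigness = 1.65·0.000125^(58/1000) = 0.9797
boil_factor = (1 − e^(−0.04·45))/4.15 = 0.2011
U = 0.9797 · 0.2011

0.1971


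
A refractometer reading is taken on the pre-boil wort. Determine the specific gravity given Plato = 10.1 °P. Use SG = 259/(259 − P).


SG = 259/(259 − 10.1)

1.0406


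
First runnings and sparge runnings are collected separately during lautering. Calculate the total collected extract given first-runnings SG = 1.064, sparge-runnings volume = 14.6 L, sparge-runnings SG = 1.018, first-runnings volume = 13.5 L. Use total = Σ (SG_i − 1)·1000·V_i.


first = (1.064 − 1)·1000·13.5 = 864.0000
sparge = (1.018 − 1)·1000·14.6 = 262.8000
total = 864.0000 + 262.8000

1126.8000 gravity·L


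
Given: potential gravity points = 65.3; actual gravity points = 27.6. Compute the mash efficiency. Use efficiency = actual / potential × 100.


efficiency = 27.6 / 65.3 × 100

42.2665 %


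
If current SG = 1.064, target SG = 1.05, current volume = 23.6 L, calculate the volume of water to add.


V_water = V·((SG_curr − 1)/(SG_target − 1) − 1)
V_water = 23.6·((1.064 − 1)/(1.05 − 1) − 1)

6.6080 L


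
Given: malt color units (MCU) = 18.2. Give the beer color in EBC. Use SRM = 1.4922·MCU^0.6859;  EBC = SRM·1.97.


SRM = 1.4922·18.2^0.6859 = 10.9172
EBC = 10.9172·1.97

21.5068 EBC


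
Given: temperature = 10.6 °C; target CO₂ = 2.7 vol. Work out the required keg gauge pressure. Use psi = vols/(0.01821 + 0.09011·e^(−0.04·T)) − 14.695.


psi = 2.7/(0.01821 + 0.09011·e^(−0.04·10.6)) − 14.695

20.2881 psi


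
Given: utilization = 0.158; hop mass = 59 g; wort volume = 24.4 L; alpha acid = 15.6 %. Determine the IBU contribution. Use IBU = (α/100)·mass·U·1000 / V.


IBU = (15.6/100)·59·0.158·1000 / 24.4

59.5997 IBU


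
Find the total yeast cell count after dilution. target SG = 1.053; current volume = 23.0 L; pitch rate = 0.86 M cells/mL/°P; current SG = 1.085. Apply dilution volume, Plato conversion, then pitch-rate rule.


V_w = V·((SG_c−1)/(SG_t−1)−1);  °P = 259 − 259/SG_t;  cells = rate·(V+V_w)·°P
V_w = 23.0·((1.085−1)/(1.053−1)−1) = 13.8868
V_final = 23.0 + 13.8868 = 36.8868
°P = 259 − 259/1.053 = 13.0361
cells = 0.86·36.8868·13.0361

413.5391 billion cells


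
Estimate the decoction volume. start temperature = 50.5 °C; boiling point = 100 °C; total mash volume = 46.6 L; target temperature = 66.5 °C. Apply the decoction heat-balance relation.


V_dec = V_total·(T_target − T_start)/(T_boil − T_start)
V_dec = 46.6·(66.5 − 50.5)/(100 − 50.5)

15.0626 L


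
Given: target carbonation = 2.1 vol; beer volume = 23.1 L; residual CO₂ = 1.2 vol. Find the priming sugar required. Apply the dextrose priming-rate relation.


sugar = (target − residual)·4.0·V
sugar = (2.1 − 1.2)·4.0·23.1

83.1600 g


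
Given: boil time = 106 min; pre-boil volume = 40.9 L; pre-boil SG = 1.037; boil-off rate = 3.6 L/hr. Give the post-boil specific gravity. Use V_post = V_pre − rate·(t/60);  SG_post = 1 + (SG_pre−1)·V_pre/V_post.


V_post = 40.9 − 3.6·(106/60) = 34.5400
SG_post = 1 + (1.037 − 1)·40.9/34.5400

1.0438


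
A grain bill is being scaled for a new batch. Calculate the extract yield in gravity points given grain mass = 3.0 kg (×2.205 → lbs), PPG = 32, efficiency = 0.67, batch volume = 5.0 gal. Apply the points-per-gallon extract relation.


points = lbs × PPG × eff / vol
lbs = 3.0 × 2.205 = 6.6150
points = 6.6150 × 32 × 0.67 / 5.0

28.3651 points


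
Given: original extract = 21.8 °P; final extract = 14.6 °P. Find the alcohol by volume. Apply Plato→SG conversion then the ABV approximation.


SG = 259/(259 − P);  ABV = (OG − FG)·131.25
OG = 259/(259 − 21.8) = 1.0919
FG = 259/(259 − 14.6) = 1.0597
ABV = (1.0919 − 1.0597)·131.25

4.2220 % ABV


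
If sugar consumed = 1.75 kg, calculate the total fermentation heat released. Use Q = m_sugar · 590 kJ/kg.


Q = 1.75 · 590

1032.5000 kJ


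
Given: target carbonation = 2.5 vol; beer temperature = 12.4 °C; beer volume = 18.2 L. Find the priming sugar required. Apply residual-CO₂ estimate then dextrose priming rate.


residual = 14.695·(0.01821 + 0.09011·e^(−0.04·T));  sugar = (target − residual)·4.0·V
residual = 14.695·(0.01821 + 0.09011·e^(−0.04·12.4)) = 1.0740
sugar = (2.5 − 1.0740)·4.0·18.2

103.8155 g


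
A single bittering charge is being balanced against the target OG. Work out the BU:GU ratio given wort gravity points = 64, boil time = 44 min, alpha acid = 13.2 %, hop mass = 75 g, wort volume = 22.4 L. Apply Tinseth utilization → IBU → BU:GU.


U = 1.65·0.000125^(GP/1000)·(1−e^(−0.04t))/4.15;  IBU = (α/100)·m·U·1000/V;  BU:GU = IBU/GP
U = 1.65·0.000125^(64/1000)·(1−e^(−0.04·44))/4.15 = 0.1852
IBU = (13.2/100)·75·0.1852·1000/22.4 = 81.8525
BU:GU = 81.8525/64

1.2789


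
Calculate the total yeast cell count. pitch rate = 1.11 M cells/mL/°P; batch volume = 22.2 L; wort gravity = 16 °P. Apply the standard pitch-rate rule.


cells (billions) = rate · V_L · °P
cells = 1.11 · 22.2 · 16

394.2720 billion cells


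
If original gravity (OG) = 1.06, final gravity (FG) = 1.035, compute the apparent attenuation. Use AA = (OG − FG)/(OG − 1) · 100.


AA = (1.06 − 1.035)/(1.06 − 1) · 100

41.6667 %


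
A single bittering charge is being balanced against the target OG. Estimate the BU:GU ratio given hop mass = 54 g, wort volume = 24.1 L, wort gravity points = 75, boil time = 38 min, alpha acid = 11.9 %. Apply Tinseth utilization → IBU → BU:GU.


U = 1.65·0.000125^(GP/1000)·(1−e^(−0.04t))/4.15;  IBU = (α/100)·m·U·1000/V;  BU:GU = IBU/GP
U = 1.65·0.000125^(75/1000)·(1−e^(−0.04·38))/4.15 = 0.1583
IBU = (11.9/100)·54·0.1583·1000/24.1 = 42.2123
BU:GU = 42.2123/75

0.5628


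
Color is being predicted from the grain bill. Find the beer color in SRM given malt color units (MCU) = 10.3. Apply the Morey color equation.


SRM = 1.4922 · MCU^0.6859
SRM = 1.4922 · 10.3^0.6859

7.3881 SRM


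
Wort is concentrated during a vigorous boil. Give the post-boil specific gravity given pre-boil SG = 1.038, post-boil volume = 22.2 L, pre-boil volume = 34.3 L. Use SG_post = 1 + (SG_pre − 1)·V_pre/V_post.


pts_pre = (1.038 − 1)·1000 = 38.0000
pts_post = 38.0000·34.3/22.2 = 58.7117
SG_post = 1 + 58.7117/1000

1.0587


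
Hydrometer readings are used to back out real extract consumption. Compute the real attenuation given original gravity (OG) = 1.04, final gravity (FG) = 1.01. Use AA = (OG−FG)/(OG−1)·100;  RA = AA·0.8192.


AA = (1.04 − 1.01)/(1.04 − 1)·100 = 75.0000
RA = 75.0000·0.8192

61.4400 %


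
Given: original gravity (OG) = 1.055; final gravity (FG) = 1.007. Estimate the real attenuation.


AA = (OG−FG)/(OG−1)·100;  RA = AA·0.8192
AA = (1.055 − 1.007)/(1.055 − 1)·100 = 87.2727
RA = 87.2727·0.8192

71.4938 %


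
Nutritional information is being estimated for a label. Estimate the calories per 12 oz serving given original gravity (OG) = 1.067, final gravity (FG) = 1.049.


ABW = (OG−FG)·131.25·0.79/FG;  °P = 259 − 259/SG (for OG→OE and FG→AE);  RE = 0.1808·OE + 0.8192·AE;  Cal = (6.9·ABW + 4·(RE−0.1))·FG·3.55
ABW = (1.067 − 1.049)·131.25·0.79/1.049 = 1.7792
OE = 259 − 259/1.067 = 16.2634 °P
AE = 259 − 259/1.049 = 12.0982 °P
RE = 0.1808·16.2634 + 0.8192·12.0982 = 12.8513 °P
Cal = (6.9·1.7792 + 4·(12.8513−0.1))·1.049·3.55

235.6569 kcal


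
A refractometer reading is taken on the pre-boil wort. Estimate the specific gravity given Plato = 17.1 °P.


SG = 259/(259 − P)
SG = 259/(259 − 17.1)

1.0707
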